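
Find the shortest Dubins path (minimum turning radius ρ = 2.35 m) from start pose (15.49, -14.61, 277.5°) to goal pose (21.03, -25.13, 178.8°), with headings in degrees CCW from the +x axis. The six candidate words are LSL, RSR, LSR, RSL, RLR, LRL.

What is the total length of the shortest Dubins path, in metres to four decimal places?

Let ψ = atan2(Δy, Δx) = atan2(-10.52, 5.54) = -62.2280° be the start→goal bearing.
Normalize: d = |goal − start| / ρ = 11.889575/2.35 = 5.059394, α = (θ_start − ψ) mod 360° = 339.7280° = 5.929372 rad, β = (θ_goal − ψ) mod 360° = 241.0280° = 4.206732 rad.
Common terms: sin α = -0.346477, cos α = 0.938058, sin β = -0.874856, cos β = -0.484382, cos(α−β) = -0.151261, d² = 25.597465. Work in radians in the unit-radius frame; every candidate has L = ρ·(t + p + q).
LSL: p² = 2 + d² − 2cos(α−β) + 2d(sin α − sin β) = 33.246542; p = √p² = 5.765981; φ = atan2(cos β − cos α, d + sin α − sin β) = -0.249269 rad; t = (φ − α) mod 2π = 0.104545 rad, q = (β − φ) mod 2π = 4.456001 rad → L = 2.35·(0.104545 + 5.765981 + 4.456001) = 2.35·10.326527 = 24.267338 m
RSR: p² = 2 + d² − 2cos(α−β) + 2d(sin β − sin α) = 22.553431; p = √p² = 4.749045; φ = atan2(cos α − cos β, d − sin α + sin β) = 0.304191 rad; t = (α − φ) mod 2π = 5.625181 rad, q = (φ − β) mod 2π = 2.380644 rad → L = 2.35·(5.625181 + 4.749045 + 2.380644) = 2.35·12.754871 = 29.973946 m
LSR: p² = d² − 2 + 2cos(α−β) + 2d(sin α + sin β) = 10.936526; p = √p² = 3.307042; φ = atan2(−cos α − cos β, d + sin α + sin β) − atan2(−2, p) = 0.426261 rad; t = (φ − α) mod 2π = 0.780074 rad, q = (φ − β) mod 2π = 2.502714 rad → L = 2.35·(0.780074 + 3.307042 + 2.502714) = 2.35·6.589830 = 15.486101 m
RSL: p² = d² − 2 + 2cos(α−β) − 2d(sin α + sin β) = 35.653361; p = √p² = 5.971044; φ = atan2(cos α + cos β, d − sin α − sin β) − atan2(2, p) = -0.251097 rad; t = (α − φ) mod 2π = 6.180469 rad, q = (β − φ) mod 2π = 4.457829 rad → L = 2.35·(6.180469 + 5.971044 + 4.457829) = 2.35·16.609341 = 39.031952 m
RLR: c = (6 − d² + 2cos(α−β) + 2d(sin α − sin β))/8 = -1.819179, |c| > 1 → infeasible
LRL: c = (6 − d² + 2cos(α−β) − 2d(sin α − sin β))/8 = -3.155818, |c| > 1 → infeasible
Shortest: LSR with L = 15.486101 m ≈ 15.4861 m

15.4861 m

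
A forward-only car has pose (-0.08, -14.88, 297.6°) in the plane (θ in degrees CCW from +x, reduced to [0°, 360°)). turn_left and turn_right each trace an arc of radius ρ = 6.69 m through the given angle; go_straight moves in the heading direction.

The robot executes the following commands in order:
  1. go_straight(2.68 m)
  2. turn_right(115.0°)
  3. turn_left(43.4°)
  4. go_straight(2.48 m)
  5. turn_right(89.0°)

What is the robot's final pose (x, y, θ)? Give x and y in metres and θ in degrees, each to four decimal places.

(-20.0702, -31.1029, 137.0000°)

set_pose: (x, y, θ) = (-0.0800, -14.8800, 297.6000°), ρ = 6.69
go_straight(2.68): x += 2.68·cos θ, y += 2.68·sin θ → (1.1616, -17.2550, 297.6000°)
turn_right(115.0°): centre at ρ to the right, rotate −115.0° → (-4.4636, -27.0376, 182.6000°)
turn_left(43.4°): centre at ρ to the left, rotate +43.4° → (-8.9725, -29.0734, 226.0000°)
go_straight(2.48): x += 2.48·cos θ, y += 2.48·sin θ → (-10.6952, -30.8574, 226.0000°)
turn_right(89.0°): centre at ρ to the right, rotate −89.0° → (-20.0702, -31.1029, 137.0000°)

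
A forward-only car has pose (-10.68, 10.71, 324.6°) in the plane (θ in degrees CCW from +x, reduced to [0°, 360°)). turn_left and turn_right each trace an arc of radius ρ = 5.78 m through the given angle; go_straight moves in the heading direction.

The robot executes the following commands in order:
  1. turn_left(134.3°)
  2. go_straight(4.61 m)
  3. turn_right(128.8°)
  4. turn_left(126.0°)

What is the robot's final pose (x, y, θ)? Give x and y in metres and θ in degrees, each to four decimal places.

set_pose: (x, y, θ) = (-10.6800, 10.7100, 324.6000°), ρ = 5.78
turn_left(134.3°): centre at ρ to the left, rotate +134.3° → (-1.6213, 16.3157, 458.9000° ≡ 98.9000°)
go_straight(4.61): x += 4.61·cos θ, y += 4.61·sin θ → (-2.3346, 20.8702, 98.9000°)
turn_right(128.8°): centre at ρ to the right, rotate −128.8° → (6.2571, 26.7750, -29.9000° ≡ 330.1000°)
turn_left(126.0°): centre at ρ to the left, rotate +126.0° → (14.8856, 32.3999, 456.1000° ≡ 96.1000°)

(14.8856, 32.3999, 96.1000°)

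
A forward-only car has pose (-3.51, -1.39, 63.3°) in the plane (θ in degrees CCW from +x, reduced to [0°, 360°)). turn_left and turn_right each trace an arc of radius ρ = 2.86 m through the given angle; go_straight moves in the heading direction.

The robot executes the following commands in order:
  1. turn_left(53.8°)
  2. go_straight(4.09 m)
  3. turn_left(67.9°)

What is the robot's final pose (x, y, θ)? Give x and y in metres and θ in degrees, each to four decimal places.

set_pose: (x, y, θ) = (-3.5100, -1.3900, 63.3000°), ρ = 2.86
turn_left(53.8°): centre at ρ to the left, rotate +53.8° → (-3.5190, 1.1979, 117.1000°)
go_straight(4.09): x += 4.09·cos θ, y += 4.09·sin θ → (-5.3822, 4.8389, 117.1000°)
turn_left(67.9°): centre at ρ to the left, rotate +67.9° → (-8.1775, 6.3851, 185.0000°)

(-8.1775, 6.3851, 185.0000°)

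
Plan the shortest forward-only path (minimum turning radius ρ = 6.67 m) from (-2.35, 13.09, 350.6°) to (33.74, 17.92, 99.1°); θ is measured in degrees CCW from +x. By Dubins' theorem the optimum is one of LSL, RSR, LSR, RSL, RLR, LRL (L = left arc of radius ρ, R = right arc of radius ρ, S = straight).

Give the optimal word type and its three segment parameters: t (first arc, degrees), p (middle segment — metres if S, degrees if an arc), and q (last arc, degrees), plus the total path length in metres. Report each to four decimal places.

LSL: t = 3.7615°, p = 28.5527 m, q = 104.7385°, L = 41.1836 m

Let ψ = atan2(Δy, Δx) = atan2(4.83, 36.09) = 7.6227° be the start→goal bearing.
Normalize: d = |goal − start| / ρ = 36.411770/6.67 = 5.459036, α = (θ_start − ψ) mod 360° = 342.9773° = 5.986083 rad, β = (θ_goal − ψ) mod 360° = 91.4773° = 1.596580 rad.
Common terms: sin α = -0.292751, cos α = 0.956189, sin β = 0.999668, cos β = -0.025781, cos(α−β) = -0.317305, d² = 29.801074. Work in radians in the unit-radius frame; every candidate has L = ρ·(t + p + q).
LSL: p² = 2 + d² − 2cos(α−β) + 2d(sin α − sin β) = 18.324965; p = √p² = 4.280767; φ = atan2(cos β − cos α, d + sin α − sin β) = -0.231452 rad; t = (φ − α) mod 2π = 0.065651 rad, q = (β − φ) mod 2π = 1.828032 rad → L = 6.67·(0.065651 + 4.280767 + 1.828032) = 6.67·6.174449 = 41.183576 m
RSR: p² = 2 + d² − 2cos(α−β) + 2d(sin β − sin α) = 46.546402; p = √p² = 6.822492; φ = atan2(cos α − cos β, d − sin α + sin β) = 0.144433 rad; t = (α − φ) mod 2π = 5.841650 rad, q = (φ − β) mod 2π = 4.831038 rad → L = 6.67·(5.841650 + 6.822492 + 4.831038) = 6.67·17.495181 = 116.692855 m
LSR: p² = d² − 2 + 2cos(α−β) + 2d(sin α + sin β) = 34.884633; p = √p² = 5.906321; φ = atan2(−cos α − cos β, d + sin α + sin β) − atan2(−2, p) = 0.176737 rad; t = (φ − α) mod 2π = 0.473839 rad, q = (φ − β) mod 2π = 4.863342 rad → L = 6.67·(0.473839 + 5.906321 + 4.863342) = 6.67·11.243503 = 74.994163 m
RSL: p² = d² − 2 + 2cos(α−β) − 2d(sin α + sin β) = 19.448297; p = √p² = 4.410022; φ = atan2(cos α + cos β, d − sin α − sin β) − atan2(2, p) = -0.232429 rad; t = (α − φ) mod 2π = 6.218512 rad, q = (β − φ) mod 2π = 1.829008 rad → L = 6.67·(6.218512 + 4.410022 + 1.829008) = 6.67·12.457542 = 83.091807 m
RLR: c = (6 − d² + 2cos(α−β) + 2d(sin α − sin β))/8 = -4.818300, |c| > 1 → infeasible
LRL: c = (6 − d² + 2cos(α−β) − 2d(sin α − sin β))/8 = -1.290621, |c| > 1 → infeasible
Shortest: LSL with L = 41.183576 m ≈ 41.1836 m
Convert LSL to answer units (arcs ×180/π): t = 0.065651·180/π = 3.7615°, p = ρ·p = 6.67·4.280767 = 28.5527 m, q = 1.828032·180/π = 104.7385°, L = 41.1836 m.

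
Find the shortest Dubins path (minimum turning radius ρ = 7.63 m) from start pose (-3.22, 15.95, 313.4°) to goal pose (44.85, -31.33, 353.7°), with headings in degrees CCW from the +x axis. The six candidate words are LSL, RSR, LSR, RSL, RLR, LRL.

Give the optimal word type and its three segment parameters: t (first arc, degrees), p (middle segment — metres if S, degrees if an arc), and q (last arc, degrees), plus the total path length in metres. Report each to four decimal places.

Let ψ = atan2(Δy, Δx) = atan2(-47.28, 48.07) = -44.5253° be the start→goal bearing.
Normalize: d = |goal − start| / ρ = 67.424946/7.63 = 8.836821, α = (θ_start − ψ) mod 360° = 357.9253° = 6.246975 rad, β = (θ_goal − ψ) mod 360° = 38.2253° = 0.667157 rad.
Common terms: sin α = -0.036202, cos α = 0.999344, sin β = 0.618755, cos β = 0.785584, cos(α−β) = 0.762668, d² = 78.089409. Work in radians in the unit-radius frame; every candidate has L = ρ·(t + p + q).
LSL: p² = 2 + d² − 2cos(α−β) + 2d(sin α − sin β) = 66.988583; p = √p² = 8.184655; φ = atan2(cos β − cos α, d + sin α − sin β) = -0.026120 rad; t = (φ − α) mod 2π = 0.010090 rad, q = (β − φ) mod 2π = 0.693278 rad → L = 7.63·(0.010090 + 8.184655 + 0.693278) = 7.63·8.888023 = 67.815615 m
RSR: p² = 2 + d² − 2cos(α−β) + 2d(sin β − sin α) = 90.139562; p = √p² = 9.494186; φ = atan2(cos α − cos β, d − sin α + sin β) = 0.022517 rad; t = (α − φ) mod 2π = 6.224458 rad, q = (φ − β) mod 2π = 5.638545 rad → L = 7.63·(6.224458 + 9.494186 + 5.638545) = 7.63·21.357189 = 162.955349 m
LSR: p² = d² − 2 + 2cos(α−β) + 2d(sin α + sin β) = 87.910577; p = √p² = 9.376064; φ = atan2(−cos α − cos β, d + sin α + sin β) − atan2(−2, p) = 0.022885 rad; t = (φ − α) mod 2π = 0.059095 rad, q = (φ − β) mod 2π = 5.638912 rad → L = 7.63·(0.059095 + 9.376064 + 5.638912) = 7.63·15.074071 = 115.015165 m
RSL: p² = d² − 2 + 2cos(α−β) − 2d(sin α + sin β) = 67.318914; p = √p² = 8.204810; φ = atan2(cos α + cos β, d − sin α − sin β) − atan2(2, p) = -0.026133 rad; t = (α − φ) mod 2π = 6.273108 rad, q = (β − φ) mod 2π = 0.693290 rad → L = 7.63·(6.273108 + 8.204810 + 0.693290) = 7.63·15.171208 = 115.756317 m
RLR: c = (6 − d² + 2cos(α−β) + 2d(sin α − sin β))/8 = -10.267445, |c| > 1 → infeasible
LRL: c = (6 − d² + 2cos(α−β) − 2d(sin α − sin β))/8 = -7.373573, |c| > 1 → infeasible
Shortest: LSL with L = 67.815615 m ≈ 67.8156 m
Convert LSL to answer units (arcs ×180/π): t = 0.010090·180/π = 0.5781°, p = ρ·p = 7.63·8.184655 = 62.4489 m, q = 0.693278·180/π = 39.7219°, L = 67.8156 m.

LSL: t = 0.5781°, p = 62.4489 m, q = 39.7219°, L = 67.8156 m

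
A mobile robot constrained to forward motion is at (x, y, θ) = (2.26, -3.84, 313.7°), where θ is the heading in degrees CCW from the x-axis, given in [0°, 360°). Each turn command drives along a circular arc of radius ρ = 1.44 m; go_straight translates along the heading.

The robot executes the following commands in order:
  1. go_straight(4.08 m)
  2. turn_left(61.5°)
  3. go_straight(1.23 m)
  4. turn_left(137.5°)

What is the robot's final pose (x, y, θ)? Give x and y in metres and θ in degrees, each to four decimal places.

set_pose: (x, y, θ) = (2.2600, -3.8400, 313.7000°), ρ = 1.44
go_straight(4.08): x += 4.08·cos θ, y += 4.08·sin θ → (5.0788, -6.7897, 313.7000°)
turn_left(61.5°): centre at ρ to the left, rotate +61.5° → (6.4974, -7.1845, 375.2000° ≡ 15.2000°)
go_straight(1.23): x += 1.23·cos θ, y += 1.23·sin θ → (7.6844, -6.8620, 15.2000°)
turn_left(137.5°): centre at ρ to the left, rotate +137.5° → (7.9673, -4.1927, 152.7000°)

(7.9673, -4.1927, 152.7000°)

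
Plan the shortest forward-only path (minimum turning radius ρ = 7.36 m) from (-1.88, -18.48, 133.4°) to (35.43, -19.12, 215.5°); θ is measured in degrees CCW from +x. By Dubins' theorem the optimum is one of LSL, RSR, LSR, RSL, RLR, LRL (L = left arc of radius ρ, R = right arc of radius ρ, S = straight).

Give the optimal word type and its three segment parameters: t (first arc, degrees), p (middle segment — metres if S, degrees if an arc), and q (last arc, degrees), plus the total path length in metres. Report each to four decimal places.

Let ψ = atan2(Δy, Δx) = atan2(-0.64, 37.31) = -0.9827° be the start→goal bearing.
Normalize: d = |goal − start| / ρ = 37.315489/7.36 = 5.070039, α = (θ_start − ψ) mod 360° = 134.3827° = 2.345421 rad, β = (θ_goal − ψ) mod 360° = 216.4827° = 3.778336 rad.
Common terms: sin α = 0.714684, cos α = -0.699448, sin β = -0.594580, cos β = -0.804036, cos(α−β) = 0.137445, d² = 25.705298. Work in radians in the unit-radius frame; every candidate has L = ρ·(t + p + q).
LSL: p² = 2 + d² − 2cos(α−β) + 2d(sin α − sin β) = 40.706448; p = √p² = 6.380161; φ = atan2(cos β − cos α, d + sin α − sin β) = -0.016393 rad; t = (φ − α) mod 2π = 3.921371 rad, q = (β − φ) mod 2π = 3.794730 rad → L = 7.36·(3.921371 + 6.380161 + 3.794730) = 7.36·14.096261 = 103.748482 m
RSR: p² = 2 + d² − 2cos(α−β) + 2d(sin β − sin α) = 14.154369; p = √p² = 3.762229; φ = atan2(cos α − cos β, d − sin α + sin β) = 0.027803 rad; t = (α − φ) mod 2π = 2.317618 rad, q = (φ − β) mod 2π = 2.532652 rad → L = 7.36·(2.317618 + 3.762229 + 2.532652) = 7.36·8.612499 = 63.387994 m
LSR: p² = d² − 2 + 2cos(α−β) + 2d(sin α + sin β) = 25.198041; p = √p² = 5.019765; φ = atan2(−cos α − cos β, d + sin α + sin β) − atan2(−2, p) = 0.661111 rad; t = (φ − α) mod 2π = 4.598875 rad, q = (φ − β) mod 2π = 3.165960 rad → L = 7.36·(4.598875 + 5.019765 + 3.165960) = 7.36·12.784600 = 94.094653 m
RSL: p² = d² − 2 + 2cos(α−β) − 2d(sin α + sin β) = 22.762333; p = √p² = 4.770989; φ = atan2(cos α + cos β, d − sin α − sin β) − atan2(2, p) = -0.691831 rad; t = (α − φ) mod 2π = 3.037252 rad, q = (β − φ) mod 2π = 4.470167 rad → L = 7.36·(3.037252 + 4.770989 + 4.470167) = 7.36·12.278408 = 90.369080 m
RLR: c = (6 − d² + 2cos(α−β) + 2d(sin α − sin β))/8 = -0.769296; p = 2π − arccos c = 3.834650 rad; φ = atan2(cos α − cos β, d − sin α + sin β) = 0.027803 rad; t = (α − φ + p/2) mod 2π = 4.234943 rad, q = (α − β − t + p) mod 2π = 4.449977 rad → L = 7.36·(4.234943 + 3.834650 + 4.449977) = 7.36·12.519571 = 92.144039 m
LRL: c = (6 − d² + 2cos(α−β) − 2d(sin α − sin β))/8 = -4.088306, |c| > 1 → infeasible
Shortest: RSR with L = 63.387994 m ≈ 63.3880 m
Convert RSR to answer units (arcs ×180/π): t = 2.317618·180/π = 132.7897°, p = ρ·p = 7.36·3.762229 = 27.6900 m, q = 2.532652·180/π = 145.1103°, L = 63.3880 m.

RSR: t = 132.7897°, p = 27.6900 m, q = 145.1103°, L = 63.3880 m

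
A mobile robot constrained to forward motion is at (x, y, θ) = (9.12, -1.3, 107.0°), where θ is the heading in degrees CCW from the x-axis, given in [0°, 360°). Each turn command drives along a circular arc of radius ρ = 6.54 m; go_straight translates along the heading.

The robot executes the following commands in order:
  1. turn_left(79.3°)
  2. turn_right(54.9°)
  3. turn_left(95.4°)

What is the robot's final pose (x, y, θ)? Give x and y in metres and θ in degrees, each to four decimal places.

set_pose: (x, y, θ) = (9.1200, -1.3000, 107.0000°), ρ = 6.54
turn_left(79.3°): centre at ρ to the left, rotate +79.3° → (2.1481, 3.2884, 186.3000°)
turn_right(54.9°): centre at ρ to the right, rotate −54.9° → (-3.4753, 5.4639, 131.4000°)
turn_left(95.4°): centre at ρ to the left, rotate +95.4° → (-13.1485, 5.6159, 226.8000°)

(-13.1485, 5.6159, 226.8000°)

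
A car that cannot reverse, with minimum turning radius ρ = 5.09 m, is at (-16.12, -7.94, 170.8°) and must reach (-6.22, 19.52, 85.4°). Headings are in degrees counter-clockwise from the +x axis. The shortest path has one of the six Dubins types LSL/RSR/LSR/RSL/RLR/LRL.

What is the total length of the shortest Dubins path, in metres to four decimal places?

34.0052 m

Let ψ = atan2(Δy, Δx) = atan2(27.46, 9.90) = 70.1745° be the start→goal bearing.
Normalize: d = |goal − start| / ρ = 29.190094/5.09 = 5.734793, α = (θ_start − ψ) mod 360° = 100.6255° = 1.756246 rad, β = (θ_goal − ψ) mod 360° = 15.2255° = 0.265735 rad.
Common terms: sin α = 0.982853, cos α = -0.184388, sin β = 0.262618, cos β = 0.964900, cos(α−β) = 0.080199, d² = 32.887846. Work in radians in the unit-radius frame; every candidate has L = ρ·(t + p + q).
LSL: p² = 2 + d² − 2cos(α−β) + 2d(sin α − sin β) = 42.988248; p = √p² = 6.556542; φ = atan2(cos β − cos α, d + sin α − sin β) = 0.176199 rad; t = (φ − α) mod 2π = 4.703139 rad, q = (β − φ) mod 2π = 0.089536 rad → L = 5.09·(4.703139 + 6.556542 + 0.089536) = 5.09·11.349217 = 57.767512 m
RSR: p² = 2 + d² − 2cos(α−β) + 2d(sin β − sin α) = 26.466648; p = √p² = 5.144575; φ = atan2(cos α − cos β, d − sin α + sin β) = -0.225299 rad; t = (α − φ) mod 2π = 1.981545 rad, q = (φ − β) mod 2π = 5.792151 rad → L = 5.09·(1.981545 + 5.144575 + 5.792151) = 5.09·12.918271 = 65.754000 m
LSR: p² = d² − 2 + 2cos(α−β) + 2d(sin α + sin β) = 45.333287; p = √p² = 6.733000; φ = atan2(−cos α − cos β, d + sin α + sin β) − atan2(−2, p) = 0.177389 rad; t = (φ − α) mod 2π = 4.704328 rad, q = (φ − β) mod 2π = 6.194839 rad → L = 5.09·(4.704328 + 6.733000 + 6.194839) = 5.09·17.632167 = 89.747732 m
RSL: p² = d² − 2 + 2cos(α−β) − 2d(sin α + sin β) = 16.763201; p = √p² = 4.094289; φ = atan2(cos α + cos β, d − sin α − sin β) − atan2(2, p) = -0.282255 rad; t = (α − φ) mod 2π = 2.038500 rad, q = (β − φ) mod 2π = 0.547989 rad → L = 5.09·(2.038500 + 4.094289 + 0.547989) = 5.09·6.680778 = 34.005162 m
RLR: c = (6 − d² + 2cos(α−β) + 2d(sin α − sin β))/8 = -2.308331, |c| > 1 → infeasible
LRL: c = (6 − d² + 2cos(α−β) − 2d(sin α − sin β))/8 = -4.373531, |c| > 1 → infeasible
Shortest: RSL with L = 34.005162 m ≈ 34.0052 m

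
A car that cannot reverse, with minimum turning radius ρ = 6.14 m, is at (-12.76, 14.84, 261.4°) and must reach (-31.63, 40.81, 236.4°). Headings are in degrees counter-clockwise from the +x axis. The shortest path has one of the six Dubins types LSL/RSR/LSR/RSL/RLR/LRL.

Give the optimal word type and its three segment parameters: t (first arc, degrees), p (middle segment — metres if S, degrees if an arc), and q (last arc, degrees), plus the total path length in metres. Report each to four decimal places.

RSL: t = 184.1665°, p = 19.4205 m, q = 159.1665°, L = 56.2132 m

Let ψ = atan2(Δy, Δx) = atan2(25.97, -18.87) = 126.0024° be the start→goal bearing.
Normalize: d = |goal − start| / ρ = 32.101679/6.14 = 5.228286, α = (θ_start − ψ) mod 360° = 135.3976° = 2.363133 rad, β = (θ_goal − ψ) mod 360° = 110.3976° = 1.926801 rad.
Common terms: sin α = 0.702183, cos α = -0.711996, sin β = 0.937297, cos β = -0.348532, cos(α−β) = 0.906308, d² = 27.334980. Work in radians in the unit-radius frame; every candidate has L = ρ·(t + p + q).
LSL: p² = 2 + d² − 2cos(α−β) + 2d(sin α − sin β) = 25.063883; p = √p² = 5.006384; φ = atan2(cos β − cos α, d + sin α − sin β) = 0.072664 rad; t = (φ − α) mod 2π = 3.992716 rad, q = (β − φ) mod 2π = 1.854137 rad → L = 6.14·(3.992716 + 5.006384 + 1.854137) = 6.14·10.853237 = 66.638877 m
RSR: p² = 2 + d² − 2cos(α−β) + 2d(sin β − sin α) = 29.980845; p = √p² = 5.475477; φ = atan2(cos α − cos β, d − sin α + sin β) = -0.066429 rad; t = (α − φ) mod 2π = 2.429562 rad, q = (φ − β) mod 2π = 4.289955 rad → L = 6.14·(2.429562 + 5.475477 + 4.289955) = 6.14·12.194994 = 74.877265 m
LSR: p² = d² − 2 + 2cos(α−β) + 2d(sin α + sin β) = 44.290940; p = √p² = 6.655144; φ = atan2(−cos α − cos β, d + sin α + sin β) − atan2(−2, p) = 0.445144 rad; t = (φ − α) mod 2π = 4.365196 rad, q = (φ − β) mod 2π = 4.801529 rad → L = 6.14·(4.365196 + 6.655144 + 4.801529) = 6.14·15.821869 = 97.146275 m
RSL: p² = d² − 2 + 2cos(α−β) − 2d(sin α + sin β) = 10.004251; p = √p² = 3.162950; φ = atan2(cos α + cos β, d − sin α − sin β) − atan2(2, p) = -0.851179 rad; t = (α − φ) mod 2π = 3.214312 rad, q = (β − φ) mod 2π = 2.777980 rad → L = 6.14·(3.214312 + 3.162950 + 2.777980) = 6.14·9.155242 = 56.213186 m
RLR: c = (6 − d² + 2cos(α−β) + 2d(sin α − sin β))/8 = -2.747606, |c| > 1 → infeasible
LRL: c = (6 − d² + 2cos(α−β) − 2d(sin α − sin β))/8 = -2.132985, |c| > 1 → infeasible
Shortest: RSL with L = 56.213186 m ≈ 56.2132 m
Convert RSL to answer units (arcs ×180/π): t = 3.214312·180/π = 184.1665°, p = ρ·p = 6.14·3.162950 = 19.4205 m, q = 2.777980·180/π = 159.1665°, L = 56.2132 m.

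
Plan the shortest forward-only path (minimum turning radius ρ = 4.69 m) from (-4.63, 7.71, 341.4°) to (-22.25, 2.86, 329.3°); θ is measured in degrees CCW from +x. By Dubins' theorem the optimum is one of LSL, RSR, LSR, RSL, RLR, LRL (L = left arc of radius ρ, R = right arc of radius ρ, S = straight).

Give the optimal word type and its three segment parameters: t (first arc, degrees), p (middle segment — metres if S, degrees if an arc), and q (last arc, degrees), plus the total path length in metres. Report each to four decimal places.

Let ψ = atan2(Δy, Δx) = atan2(-4.85, -17.62) = -164.6101° be the start→goal bearing.
Normalize: d = |goal − start| / ρ = 18.275308/4.69 = 3.896654, α = (θ_start − ψ) mod 360° = 146.0101° = 2.548358 rad, β = (θ_goal − ψ) mod 360° = 133.9101° = 2.337173 rad.
Common terms: sin α = 0.559046, cos α = -0.829137, sin β = 0.720428, cos β = -0.693529, cos(α−β) = 0.977783, d² = 15.183914. Work in radians in the unit-radius frame; every candidate has L = ρ·(t + p + q).
LSL: p² = 2 + d² − 2cos(α−β) + 2d(sin α − sin β) = 13.970646; p = √p² = 3.737733; φ = atan2(cos β − cos α, d + sin α − sin β) = 0.036289 rad; t = (φ − α) mod 2π = 3.771116 rad, q = (β − φ) mod 2π = 2.300884 rad → L = 4.69·(3.771116 + 3.737733 + 2.300884) = 4.69·9.809733 = 46.007649 m
RSR: p² = 2 + d² − 2cos(α−β) + 2d(sin β − sin α) = 16.486049; p = √p² = 4.060302; φ = atan2(cos α − cos β, d − sin α + sin β) = -0.033405 rad; t = (α − φ) mod 2π = 2.581762 rad, q = (φ − β) mod 2π = 3.912608 rad → L = 4.69·(2.581762 + 4.060302 + 3.912608) = 4.69·10.554672 = 49.501411 m
LSR: p² = d² − 2 + 2cos(α−β) + 2d(sin α + sin β) = 25.110820; p = √p² = 5.011070; φ = atan2(−cos α − cos β, d + sin α + sin β) − atan2(−2, p) = 0.665845 rad; t = (φ − α) mod 2π = 4.400672 rad, q = (φ − β) mod 2π = 4.611857 rad → L = 4.69·(4.400672 + 5.011070 + 4.611857) = 4.69·14.023599 = 65.770680 m
RSL: p² = d² − 2 + 2cos(α−β) − 2d(sin α + sin β) = 5.168142; p = √p² = 2.273355; φ = atan2(cos α + cos β, d − sin α − sin β) − atan2(2, p) = -1.248445 rad; t = (α − φ) mod 2π = 3.796803 rad, q = (β − φ) mod 2π = 3.585618 rad → L = 4.69·(3.796803 + 2.273355 + 3.585618) = 4.69·9.655775 = 45.285587 m
RLR: c = (6 − d² + 2cos(α−β) + 2d(sin α − sin β))/8 = -1.060756, |c| > 1 → infeasible
LRL: c = (6 − d² + 2cos(α−β) − 2d(sin α − sin β))/8 = -0.746331; p = 2π − arccos c = 3.869857 rad; φ = atan2(cos β − cos α, d + sin α − sin β) = 0.036289 rad; t = (φ − α + p/2) mod 2π = 5.706045 rad, q = (β − α − t + p) mod 2π = 4.235813 rad → L = 4.69·(5.706045 + 3.869857 + 4.235813) = 4.69·13.811714 = 64.776940 m
Shortest: RSL with L = 45.285587 m ≈ 45.2856 m
Convert RSL to answer units (arcs ×180/π): t = 3.796803·180/π = 217.5408°, p = ρ·p = 4.69·2.273355 = 10.6620 m, q = 3.585618·180/π = 205.4408°, L = 45.2856 m.

RSL: t = 217.5408°, p = 10.6620 m, q = 205.4408°, L = 45.2856 m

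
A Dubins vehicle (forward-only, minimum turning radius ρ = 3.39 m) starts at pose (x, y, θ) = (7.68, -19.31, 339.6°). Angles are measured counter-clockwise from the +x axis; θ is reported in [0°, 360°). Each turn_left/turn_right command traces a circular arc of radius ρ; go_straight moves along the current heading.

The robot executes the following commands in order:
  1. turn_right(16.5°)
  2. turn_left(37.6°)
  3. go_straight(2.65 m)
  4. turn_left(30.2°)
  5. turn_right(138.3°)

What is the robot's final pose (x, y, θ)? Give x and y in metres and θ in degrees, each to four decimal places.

(19.9357, -23.8646, 252.6000°)

set_pose: (x, y, θ) = (7.6800, -19.3100, 339.6000°), ρ = 3.39
turn_right(16.5°): centre at ρ to the right, rotate −16.5° → (8.5338, -19.7765, 323.1000°)
turn_left(37.6°): centre at ρ to the left, rotate +37.6° → (10.6106, -20.4553, 360.7000° ≡ 0.7000°)
go_straight(2.65): x += 2.65·cos θ, y += 2.65·sin θ → (13.2604, -20.4229, 0.7000°)
turn_left(30.2°): centre at ρ to the left, rotate +30.2° → (14.9599, -19.9420, 30.9000°)
turn_right(138.3°): centre at ρ to the right, rotate −138.3° → (19.9357, -23.8646, -107.4000° ≡ 252.6000°)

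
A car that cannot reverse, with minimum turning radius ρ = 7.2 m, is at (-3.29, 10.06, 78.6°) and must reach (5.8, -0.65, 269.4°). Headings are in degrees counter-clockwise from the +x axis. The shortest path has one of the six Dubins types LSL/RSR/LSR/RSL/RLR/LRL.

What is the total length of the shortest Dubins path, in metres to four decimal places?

Let ψ = atan2(Δy, Δx) = atan2(-10.71, 9.09) = -49.6774° be the start→goal bearing.
Normalize: d = |goal − start| / ρ = 14.047498/7.2 = 1.951041, α = (θ_start − ψ) mod 360° = 128.2774° = 2.238863 rad, β = (θ_goal − ψ) mod 360° = 319.0774° = 5.568952 rad.
Common terms: sin α = 0.785021, cos α = -0.619470, sin β = -0.655039, cos β = 0.755595, cos(α−β) = -0.982287, d² = 3.806563. Work in radians in the unit-radius frame; every candidate has L = ρ·(t + p + q).
LSL: p² = 2 + d² − 2cos(α−β) + 2d(sin α − sin β) = 13.390367; p = √p² = 3.659285; φ = atan2(cos β − cos α, d + sin α − sin β) = 0.385232 rad; t = (φ − α) mod 2π = 4.429554 rad, q = (β − φ) mod 2π = 5.183719 rad → L = 7.2·(4.429554 + 3.659285 + 5.183719) = 7.2·13.272559 = 95.562422 m
RSR: p² = 2 + d² − 2cos(α−β) + 2d(sin β − sin α) = 2.151907; p = √p² = 1.466938; φ = atan2(cos α − cos β, d − sin α + sin β) = -1.215005 rad; t = (α − φ) mod 2π = 3.453868 rad, q = (φ − β) mod 2π = 5.782414 rad → L = 7.2·(3.453868 + 1.466938 + 5.782414) = 7.2·10.703220 = 77.063186 m
LSR: p² = d² − 2 + 2cos(α−β) + 2d(sin α + sin β) = 0.349188; p = √p² = 0.590921; φ = atan2(−cos α − cos β, d + sin α + sin β) − atan2(−2, p) = 1.218189 rad; t = (φ − α) mod 2π = 5.262511 rad, q = (φ − β) mod 2π = 1.932423 rad → L = 7.2·(5.262511 + 0.590921 + 1.932423) = 7.2·7.785856 = 56.058164 m
RSL: p² = d² − 2 + 2cos(α−β) − 2d(sin α + sin β) = -0.665212 < 0 → infeasible
RLR: c = (6 − d² + 2cos(α−β) + 2d(sin α − sin β))/8 = 0.731012; p = 2π − arccos c = 5.532192 rad; φ = atan2(cos α − cos β, d − sin α + sin β) = -1.215005 rad; t = (α − φ + p/2) mod 2π = 6.219964 rad, q = (α − β − t + p) mod 2π = 2.265325 rad → L = 7.2·(6.219964 + 5.532192 + 2.265325) = 7.2·14.017482 = 100.925869 m
LRL: c = (6 − d² + 2cos(α−β) − 2d(sin α − sin β))/8 = -0.673796; p = 2π − arccos c = 3.973055 rad; φ = atan2(cos β − cos α, d + sin α − sin β) = 0.385232 rad; t = (φ − α + p/2) mod 2π = 0.132896 rad, q = (β − α − t + p) mod 2π = 0.887062 rad → L = 7.2·(0.132896 + 3.973055 + 0.887062) = 7.2·4.993013 = 35.949693 m
Shortest: LRL with L = 35.949693 m ≈ 35.9497 m

35.9497 m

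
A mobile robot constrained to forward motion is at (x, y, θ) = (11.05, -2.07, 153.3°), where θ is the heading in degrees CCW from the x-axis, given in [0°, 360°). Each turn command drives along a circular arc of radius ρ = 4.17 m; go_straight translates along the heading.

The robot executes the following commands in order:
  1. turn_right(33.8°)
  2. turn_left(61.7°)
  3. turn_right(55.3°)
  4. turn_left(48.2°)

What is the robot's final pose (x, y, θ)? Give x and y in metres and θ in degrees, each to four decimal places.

(-0.8369, 5.1443, 174.1000°)

set_pose: (x, y, θ) = (11.0500, -2.0700, 153.3000°), ρ = 4.17
turn_right(33.8°): centre at ρ to the right, rotate −33.8° → (9.2943, -0.3980, 119.5000°)
turn_left(61.7°): centre at ρ to the left, rotate +61.7° → (5.5776, 1.7176, 181.2000°)
turn_right(55.3°): centre at ρ to the right, rotate −55.3° → (2.1124, 3.4415, 125.9000°)
turn_left(48.2°): centre at ρ to the left, rotate +48.2° → (-0.8369, 5.1443, 174.1000°)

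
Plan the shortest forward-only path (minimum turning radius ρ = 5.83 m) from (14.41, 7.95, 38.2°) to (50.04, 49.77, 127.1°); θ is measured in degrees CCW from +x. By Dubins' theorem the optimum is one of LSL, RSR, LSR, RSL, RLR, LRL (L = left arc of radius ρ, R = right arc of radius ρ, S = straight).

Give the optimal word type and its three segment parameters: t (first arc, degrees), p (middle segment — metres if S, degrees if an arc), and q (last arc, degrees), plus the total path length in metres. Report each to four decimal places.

Let ψ = atan2(Δy, Δx) = atan2(41.82, 35.63) = 49.5695° be the start→goal bearing.
Normalize: d = |goal − start| / ρ = 54.940052/5.83 = 9.423680, α = (θ_start − ψ) mod 360° = 348.6305° = 6.084750 rad, β = (θ_goal − ψ) mod 360° = 77.5305° = 1.353162 rad.
Common terms: sin α = -0.197136, cos α = 0.980376, sin β = 0.976411, cos β = 0.215920, cos(α−β) = 0.019197, d² = 88.805737. Work in radians in the unit-radius frame; every candidate has L = ρ·(t + p + q).
LSL: p² = 2 + d² − 2cos(α−β) + 2d(sin α − sin β) = 68.649085; p = √p² = 8.285474; φ = atan2(cos β − cos α, d + sin α − sin β) = -0.092396 rad; t = (φ − α) mod 2π = 0.106039 rad, q = (β − φ) mod 2π = 1.445558 rad → L = 5.83·(0.106039 + 8.285474 + 1.445558) = 5.83·9.837072 = 57.350130 m
RSR: p² = 2 + d² − 2cos(α−β) + 2d(sin β − sin α) = 112.885598; p = √p² = 10.624763; φ = atan2(cos α − cos β, d − sin α + sin β) = 0.072013 rad; t = (α − φ) mod 2π = 6.012737 rad, q = (φ − β) mod 2π = 5.002036 rad → L = 5.83·(6.012737 + 10.624763 + 5.002036) = 5.83·21.639536 = 126.158497 m
LSR: p² = d² − 2 + 2cos(α−β) + 2d(sin α + sin β) = 101.531414; p = √p² = 10.076280; φ = atan2(−cos α − cos β, d + sin α + sin β) − atan2(−2, p) = 0.079222 rad; t = (φ − α) mod 2π = 0.277658 rad, q = (φ − β) mod 2π = 5.009245 rad → L = 5.83·(0.277658 + 10.076280 + 5.009245) = 5.83·15.363183 = 89.567355 m
RSL: p² = d² − 2 + 2cos(α−β) − 2d(sin α + sin β) = 72.156849; p = √p² = 8.494519; φ = atan2(cos α + cos β, d − sin α − sin β) − atan2(2, p) = -0.093718 rad; t = (α − φ) mod 2π = 6.178468 rad, q = (β − φ) mod 2π = 1.446881 rad → L = 5.83·(6.178468 + 8.494519 + 1.446881) = 5.83·16.119868 = 93.978828 m
RLR: c = (6 − d² + 2cos(α−β) + 2d(sin α − sin β))/8 = -13.110700, |c| > 1 → infeasible
LRL: c = (6 − d² + 2cos(α−β) − 2d(sin α − sin β))/8 = -7.581136, |c| > 1 → infeasible
Shortest: LSL with L = 57.350130 m ≈ 57.3501 m
Convert LSL to answer units (arcs ×180/π): t = 0.106039·180/π = 6.0756°, p = ρ·p = 5.83·8.285474 = 48.3043 m, q = 1.445558·180/π = 82.8244°, L = 57.3501 m.

LSL: t = 6.0756°, p = 48.3043 m, q = 82.8244°, L = 57.3501 m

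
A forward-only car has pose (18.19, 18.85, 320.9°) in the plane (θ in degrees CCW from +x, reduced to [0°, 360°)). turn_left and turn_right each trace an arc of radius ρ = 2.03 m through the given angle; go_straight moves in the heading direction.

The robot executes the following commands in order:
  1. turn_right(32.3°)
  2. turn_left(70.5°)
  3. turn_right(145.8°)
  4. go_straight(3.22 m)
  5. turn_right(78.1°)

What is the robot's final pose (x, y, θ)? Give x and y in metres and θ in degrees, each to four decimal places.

set_pose: (x, y, θ) = (18.1900, 18.8500, 320.9000°), ρ = 2.03
turn_right(32.3°): centre at ρ to the right, rotate −32.3° → (18.8337, 17.9221, 288.6000°)
turn_left(70.5°): centre at ρ to the left, rotate +70.5° → (20.7258, 16.5399, 359.1000°)
turn_right(145.8°): centre at ρ to the right, rotate −145.8° → (21.8084, 12.8134, 213.3000°)
go_straight(3.22): x += 3.22·cos θ, y += 3.22·sin θ → (19.1171, 11.0456, 213.3000°)
turn_right(78.1°): centre at ρ to the right, rotate −78.1° → (16.5722, 11.3018, 135.2000°)

(16.5722, 11.3018, 135.2000°)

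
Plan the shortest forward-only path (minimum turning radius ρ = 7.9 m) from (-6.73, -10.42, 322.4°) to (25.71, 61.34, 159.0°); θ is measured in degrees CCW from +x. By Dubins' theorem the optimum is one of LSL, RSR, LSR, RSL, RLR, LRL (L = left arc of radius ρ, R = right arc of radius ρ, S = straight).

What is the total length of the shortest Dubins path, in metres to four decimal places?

90.2982 m

Let ψ = atan2(Δy, Δx) = atan2(71.76, 32.44) = 65.6741° be the start→goal bearing.
Normalize: d = |goal − start| / ρ = 78.751833/7.9 = 9.968586, α = (θ_start − ψ) mod 360° = 256.7259° = 4.480713 rad, β = (θ_goal − ψ) mod 360° = 93.3259° = 1.628845 rad.
Common terms: sin α = -0.973283, cos α = -0.229609, sin β = 0.998316, cos β = -0.058016, cos(α−β) = -0.958323, d² = 99.372716. Work in radians in the unit-radius frame; every candidate has L = ρ·(t + p + q).
LSL: p² = 2 + d² − 2cos(α−β) + 2d(sin α − sin β) = 63.981259; p = √p² = 7.998829; φ = atan2(cos β − cos α, d + sin α − sin β) = 0.021454 rad; t = (φ − α) mod 2π = 1.823926 rad, q = (β − φ) mod 2π = 1.607391 rad → L = 7.9·(1.823926 + 7.998829 + 1.607391) = 7.9·11.430146 = 90.298153 m
RSR: p² = 2 + d² − 2cos(α−β) + 2d(sin β − sin α) = 142.597463; p = √p² = 11.941418; φ = atan2(cos α − cos β, d − sin α + sin β) = -0.014370 rad; t = (α − φ) mod 2π = 4.495083 rad, q = (φ − β) mod 2π = 4.639970 rad → L = 7.9·(4.495083 + 11.941418 + 4.639970) = 7.9·21.076471 = 166.504123 m
LSR: p² = d² − 2 + 2cos(α−β) + 2d(sin α + sin β) = 95.955153; p = √p² = 9.795670; φ = atan2(−cos α − cos β, d + sin α + sin β) − atan2(−2, p) = 0.230177 rad; t = (φ − α) mod 2π = 2.032649 rad, q = (φ − β) mod 2π = 4.884517 rad → L = 7.9·(2.032649 + 9.795670 + 4.884517) = 7.9·16.712836 = 132.031406 m
RSL: p² = d² − 2 + 2cos(α−β) − 2d(sin α + sin β) = 94.956989; p = √p² = 9.744588; φ = atan2(cos α + cos β, d − sin α − sin β) − atan2(2, p) = -0.231349 rad; t = (α − φ) mod 2π = 4.712062 rad, q = (β − φ) mod 2π = 1.860194 rad → L = 7.9·(4.712062 + 9.744588 + 1.860194) = 7.9·16.316843 = 128.903058 m
RLR: c = (6 − d² + 2cos(α−β) + 2d(sin α − sin β))/8 = -16.824683, |c| > 1 → infeasible
LRL: c = (6 − d² + 2cos(α−β) − 2d(sin α − sin β))/8 = -6.997657, |c| > 1 → infeasible
Shortest: LSL with L = 90.298153 m ≈ 90.2982 m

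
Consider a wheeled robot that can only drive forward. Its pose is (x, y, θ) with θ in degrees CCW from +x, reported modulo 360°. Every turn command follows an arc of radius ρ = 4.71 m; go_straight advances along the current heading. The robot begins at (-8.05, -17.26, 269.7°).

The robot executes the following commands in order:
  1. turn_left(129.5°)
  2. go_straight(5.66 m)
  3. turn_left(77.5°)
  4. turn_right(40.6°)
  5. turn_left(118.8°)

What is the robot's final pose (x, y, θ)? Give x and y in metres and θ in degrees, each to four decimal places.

(-0.8936, -2.6602, 194.9000°)

set_pose: (x, y, θ) = (-8.0500, -17.2600, 269.7000°), ρ = 4.71
turn_left(129.5°): centre at ρ to the left, rotate +129.5° → (-0.3632, -20.9346, 399.2000° ≡ 39.2000°)
go_straight(5.66): x += 5.66·cos θ, y += 5.66·sin θ → (4.0230, -17.3574, 39.2000°)
turn_left(77.5°): centre at ρ to the left, rotate +77.5° → (5.2539, -11.5911, 116.7000°)
turn_right(40.6°): centre at ρ to the right, rotate −40.6° → (4.8896, -8.3433, 76.1000°)
turn_left(118.8°): centre at ρ to the left, rotate +118.8° → (-0.8936, -2.6602, 194.9000°)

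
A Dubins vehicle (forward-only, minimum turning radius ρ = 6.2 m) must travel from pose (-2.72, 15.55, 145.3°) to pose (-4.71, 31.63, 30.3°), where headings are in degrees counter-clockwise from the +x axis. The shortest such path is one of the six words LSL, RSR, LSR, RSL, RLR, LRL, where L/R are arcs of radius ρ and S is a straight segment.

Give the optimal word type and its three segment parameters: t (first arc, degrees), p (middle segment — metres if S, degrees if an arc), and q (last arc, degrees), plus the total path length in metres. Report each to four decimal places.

RSR: t = 32.2843°, p = 6.1165 m, q = 82.7157°, L = 18.5607 m

Let ψ = atan2(Δy, Δx) = atan2(16.08, -1.99) = 97.0548° be the start→goal bearing.
Normalize: d = |goal − start| / ρ = 16.202670/6.2 = 2.613334, α = (θ_start − ψ) mod 360° = 48.2452° = 0.842037 rad, β = (θ_goal − ψ) mod 360° = 293.2452° = 5.118094 rad.
Common terms: sin α = 0.746001, cos α = 0.665945, sin β = -0.918825, cos β = 0.394666, cos(α−β) = -0.422618, d² = 6.829514. Work in radians in the unit-radius frame; every candidate has L = ρ·(t + p + q).
LSL: p² = 2 + d² − 2cos(α−β) + 2d(sin α − sin β) = 18.376240; p = √p² = 4.286752; φ = atan2(cos β − cos α, d + sin α − sin β) = -0.063325 rad; t = (φ − α) mod 2π = 5.377823 rad, q = (β − φ) mod 2π = 5.181419 rad → L = 6.2·(5.377823 + 4.286752 + 5.181419) = 6.2·14.845994 = 92.045161 m
RSR: p² = 2 + d² − 2cos(α−β) + 2d(sin β − sin α) = 0.973260; p = √p² = 0.986539; φ = atan2(cos α − cos β, d − sin α + sin β) = 0.278569 rad; t = (α − φ) mod 2π = 0.563468 rad, q = (φ − β) mod 2π = 1.443660 rad → L = 6.2·(0.563468 + 0.986539 + 1.443660) = 6.2·2.993668 = 18.560741 m
LSR: p² = d² − 2 + 2cos(α−β) + 2d(sin α + sin β) = 3.080987; p = √p² = 1.755274; φ = atan2(−cos α − cos β, d + sin α + sin β) − atan2(−2, p) = 0.440513 rad; t = (φ − α) mod 2π = 5.881661 rad, q = (φ − β) mod 2π = 1.605605 rad → L = 6.2·(5.881661 + 1.755274 + 1.605605) = 6.2·9.242540 = 57.303749 m
RSL: p² = d² − 2 + 2cos(α−β) − 2d(sin α + sin β) = 4.887567; p = √p² = 2.210784; φ = atan2(cos α + cos β, d − sin α − sin β) − atan2(2, p) = -0.371648 rad; t = (α − φ) mod 2π = 1.213685 rad, q = (β − φ) mod 2π = 5.489742 rad → L = 6.2·(1.213685 + 2.210784 + 5.489742) = 6.2·8.914211 = 55.268107 m
RLR: c = (6 − d² + 2cos(α−β) + 2d(sin α − sin β))/8 = 0.878343; p = 2π − arccos c = 5.784773 rad; φ = atan2(cos α − cos β, d − sin α + sin β) = 0.278569 rad; t = (α − φ + p/2) mod 2π = 3.455855 rad, q = (α − β − t + p) mod 2π = 4.336047 rad → L = 6.2·(3.455855 + 5.784773 + 4.336047) = 6.2·13.576674 = 84.175380 m
LRL: c = (6 − d² + 2cos(α−β) − 2d(sin α − sin β))/8 = -1.297030, |c| > 1 → infeasible
Shortest: RSR with L = 18.560741 m ≈ 18.5607 m
Convert RSR to answer units (arcs ×180/π): t = 0.563468·180/π = 32.2843°, p = ρ·p = 6.2·0.986539 = 6.1165 m, q = 1.443660·180/π = 82.7157°, L = 18.5607 m.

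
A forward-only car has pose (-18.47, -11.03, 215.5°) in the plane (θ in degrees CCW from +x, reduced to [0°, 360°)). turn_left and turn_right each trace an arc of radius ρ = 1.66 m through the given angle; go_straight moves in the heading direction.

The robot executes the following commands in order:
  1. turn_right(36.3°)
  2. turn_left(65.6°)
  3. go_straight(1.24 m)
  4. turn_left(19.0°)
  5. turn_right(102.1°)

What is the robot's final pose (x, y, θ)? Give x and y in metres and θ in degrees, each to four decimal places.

set_pose: (x, y, θ) = (-18.4700, -11.0300, 215.5000°), ρ = 1.66
turn_right(36.3°): centre at ρ to the right, rotate −36.3° → (-19.4571, -11.3384, 179.2000°)
turn_left(65.6°): centre at ρ to the left, rotate +65.6° → (-20.9823, -12.2915, 244.8000°)
go_straight(1.24): x += 1.24·cos θ, y += 1.24·sin θ → (-21.5103, -13.4134, 244.8000°)
turn_left(19.0°): centre at ρ to the left, rotate +19.0° → (-21.6586, -13.9410, 263.8000°)
turn_right(102.1°): centre at ρ to the right, rotate −102.1° → (-23.8301, -15.3377, 161.7000°)

(-23.8301, -15.3377, 161.7000°)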